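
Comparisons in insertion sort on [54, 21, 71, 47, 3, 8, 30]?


Algorithm: insertion sort
Input: [54, 21, 71, 47, 3, 8, 30]
Sorted: [3, 8, 21, 30, 47, 54, 71]

18


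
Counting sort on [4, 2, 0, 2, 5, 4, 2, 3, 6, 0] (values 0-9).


Input: [4, 2, 0, 2, 5, 4, 2, 3, 6, 0]
Counts: [2, 0, 3, 1, 2, 1, 1, 0, 0, 0]

Sorted: [0, 0, 2, 2, 2, 3, 4, 4, 5, 6]


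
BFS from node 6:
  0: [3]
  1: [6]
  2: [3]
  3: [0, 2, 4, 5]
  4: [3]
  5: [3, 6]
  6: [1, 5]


Visit 6, enqueue [1, 5]
Visit 1, enqueue []
Visit 5, enqueue [3]
Visit 3, enqueue [0, 2, 4]
Visit 0, enqueue []
Visit 2, enqueue []
Visit 4, enqueue []

BFS order: [6, 1, 5, 3, 0, 2, 4]


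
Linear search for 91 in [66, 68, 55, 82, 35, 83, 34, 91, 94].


i=0: 66!=91
i=1: 68!=91
i=2: 55!=91
i=3: 82!=91
i=4: 35!=91
i=5: 83!=91
i=6: 34!=91
i=7: 91==91 found!

Found at 7, 8 comps


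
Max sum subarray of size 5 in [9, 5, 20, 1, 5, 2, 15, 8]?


[0:5]: 40
[1:6]: 33
[2:7]: 43
[3:8]: 31

Max: 43 at [2:7]


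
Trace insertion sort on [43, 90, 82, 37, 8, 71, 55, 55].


Initial: [43, 90, 82, 37, 8, 71, 55, 55]
Insert 90: [43, 90, 82, 37, 8, 71, 55, 55]
Insert 82: [43, 82, 90, 37, 8, 71, 55, 55]
Insert 37: [37, 43, 82, 90, 8, 71, 55, 55]
Insert 8: [8, 37, 43, 82, 90, 71, 55, 55]
Insert 71: [8, 37, 43, 71, 82, 90, 55, 55]
Insert 55: [8, 37, 43, 55, 71, 82, 90, 55]
Insert 55: [8, 37, 43, 55, 55, 71, 82, 90]

Sorted: [8, 37, 43, 55, 55, 71, 82, 90]


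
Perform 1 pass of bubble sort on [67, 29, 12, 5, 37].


Initial: [67, 29, 12, 5, 37]
Pass 1: [29, 12, 5, 37, 67] (4 swaps)

After 1 pass: [29, 12, 5, 37, 67]


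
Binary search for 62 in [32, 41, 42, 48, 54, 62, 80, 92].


Step 1: lo=0, hi=7, mid=3, val=48
Step 2: lo=4, hi=7, mid=5, val=62

Found at index 5


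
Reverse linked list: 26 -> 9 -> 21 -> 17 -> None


Step 1: curr=26, set curr.next=prev(None) | reversed so far: 26
Step 2: curr=9, set curr.next=prev(26) | reversed so far: 9 -> 26
Step 3: curr=21, set curr.next=prev(9) | reversed so far: 21 -> 9 -> 26
Step 4: curr=17, set curr.next=prev(21) | reversed so far: 17 -> 21 -> 9 -> 26

17 -> 21 -> 9 -> 26 -> None


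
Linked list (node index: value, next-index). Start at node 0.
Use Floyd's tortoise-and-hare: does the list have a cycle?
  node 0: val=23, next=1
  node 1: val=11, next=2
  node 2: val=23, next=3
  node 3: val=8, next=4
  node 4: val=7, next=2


Floyd's tortoise (slow, +1) and hare (fast, +2):
  init: slow=0, fast=0
  step 1: slow=1, fast=2
  step 2: slow=2, fast=4
  step 3: slow=3, fast=3
  slow == fast at node 3: cycle detected

Cycle: yes


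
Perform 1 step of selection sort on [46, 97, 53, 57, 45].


Initial: [46, 97, 53, 57, 45]
Step 1: min=45 at 4
  Swap: [45, 97, 53, 57, 46]

After 1 step: [45, 97, 53, 57, 46]


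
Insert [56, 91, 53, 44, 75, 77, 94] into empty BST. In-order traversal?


Insert 56: root
Insert 91: R from 56
Insert 53: L from 56
Insert 44: L from 56 -> L from 53
Insert 75: R from 56 -> L from 91
Insert 77: R from 56 -> L from 91 -> R from 75
Insert 94: R from 56 -> R from 91

In-order: [44, 53, 56, 75, 77, 91, 94]


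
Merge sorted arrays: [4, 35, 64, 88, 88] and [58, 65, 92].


Take 4 from A
Take 35 from A
Take 58 from B
Take 64 from A
Take 65 from B
Take 88 from A
Take 88 from A

Merged: [4, 35, 58, 64, 65, 88, 88, 92]


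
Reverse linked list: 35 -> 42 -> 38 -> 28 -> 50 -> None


Step 1: curr=35, set curr.next=prev(None) | reversed so far: 35
Step 2: curr=42, set curr.next=prev(35) | reversed so far: 42 -> 35
Step 3: curr=38, set curr.next=prev(42) | reversed so far: 38 -> 42 -> 35
Step 4: curr=28, set curr.next=prev(38) | reversed so far: 28 -> 38 -> 42 -> 35
Step 5: curr=50, set curr.next=prev(28) | reversed so far: 50 -> 28 -> 38 -> 42 -> 35

50 -> 28 -> 38 -> 42 -> 35 -> None


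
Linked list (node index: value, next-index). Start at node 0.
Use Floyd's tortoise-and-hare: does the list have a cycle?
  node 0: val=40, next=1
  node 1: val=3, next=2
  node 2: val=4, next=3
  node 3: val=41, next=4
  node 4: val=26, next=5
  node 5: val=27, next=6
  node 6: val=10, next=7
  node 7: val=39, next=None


Floyd's tortoise (slow, +1) and hare (fast, +2):
  init: slow=0, fast=0
  step 1: slow=1, fast=2
  step 2: slow=2, fast=4
  step 3: slow=3, fast=6
  step 4: fast 6->7->None, no cycle

Cycle: no


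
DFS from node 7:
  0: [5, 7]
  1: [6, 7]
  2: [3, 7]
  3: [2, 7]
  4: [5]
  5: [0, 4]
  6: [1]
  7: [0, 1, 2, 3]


Visit 7, push [3, 2, 1, 0]
Visit 0, push [5]
Visit 5, push [4]
Visit 4, push []
Visit 1, push [6]
Visit 6, push []
Visit 2, push [3]
Visit 3, push []

DFS order: [7, 0, 5, 4, 1, 6, 2, 3]


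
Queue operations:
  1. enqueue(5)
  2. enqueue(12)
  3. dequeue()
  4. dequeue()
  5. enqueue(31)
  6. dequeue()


enqueue(5) -> [5]
enqueue(12) -> [5, 12]
dequeue()->5, [12]
dequeue()->12, []
enqueue(31) -> [31]
dequeue()->31, []

Final queue: []


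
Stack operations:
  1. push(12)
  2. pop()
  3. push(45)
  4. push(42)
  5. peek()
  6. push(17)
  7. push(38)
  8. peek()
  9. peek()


push(12) -> [12]
pop()->12, []
push(45) -> [45]
push(42) -> [45, 42]
peek()->42
push(17) -> [45, 42, 17]
push(38) -> [45, 42, 17, 38]
peek()->38
peek()->38

Final stack: [45, 42, 17, 38]


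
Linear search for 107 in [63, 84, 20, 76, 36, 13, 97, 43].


i=0: 63!=107
i=1: 84!=107
i=2: 20!=107
i=3: 76!=107
i=4: 36!=107
i=5: 13!=107
i=6: 97!=107
i=7: 43!=107

Not found, 8 comps


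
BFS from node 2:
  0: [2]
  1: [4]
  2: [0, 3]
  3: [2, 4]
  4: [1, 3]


Visit 2, enqueue [0, 3]
Visit 0, enqueue []
Visit 3, enqueue [4]
Visit 4, enqueue [1]
Visit 1, enqueue []

BFS order: [2, 0, 3, 4, 1]


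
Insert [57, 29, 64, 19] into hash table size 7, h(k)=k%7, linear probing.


Insert 57: h=1 -> slot 1
Insert 29: h=1, 1 probes -> slot 2
Insert 64: h=1, 2 probes -> slot 3
Insert 19: h=5 -> slot 5

Table: [None, 57, 29, 64, None, 19, None]


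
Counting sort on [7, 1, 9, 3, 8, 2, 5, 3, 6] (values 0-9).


Input: [7, 1, 9, 3, 8, 2, 5, 3, 6]
Counts: [0, 1, 1, 2, 0, 1, 1, 1, 1, 1]

Sorted: [1, 2, 3, 3, 5, 6, 7, 8, 9]


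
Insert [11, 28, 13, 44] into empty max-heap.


Insert 11: [11]
Insert 28: [28, 11]
Insert 13: [28, 11, 13]
Insert 44: [44, 28, 13, 11]

Final heap: [44, 28, 13, 11]


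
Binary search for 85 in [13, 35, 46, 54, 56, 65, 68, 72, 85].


Step 1: lo=0, hi=8, mid=4, val=56
Step 2: lo=5, hi=8, mid=6, val=68
Step 3: lo=7, hi=8, mid=7, val=72
Step 4: lo=8, hi=8, mid=8, val=85

Found at index 8


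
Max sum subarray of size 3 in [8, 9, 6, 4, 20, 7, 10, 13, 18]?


[0:3]: 23
[1:4]: 19
[2:5]: 30
[3:6]: 31
[4:7]: 37
[5:8]: 30
[6:9]: 41

Max: 41 at [6:9]


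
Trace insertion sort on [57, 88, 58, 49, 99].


Initial: [57, 88, 58, 49, 99]
Insert 88: [57, 88, 58, 49, 99]
Insert 58: [57, 58, 88, 49, 99]
Insert 49: [49, 57, 58, 88, 99]
Insert 99: [49, 57, 58, 88, 99]

Sorted: [49, 57, 58, 88, 99]


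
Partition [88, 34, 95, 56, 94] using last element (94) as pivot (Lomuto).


Pivot: 94
  88 <= 94: advance i (no swap)
  34 <= 94: advance i (no swap)
  56 <= 94: swap -> [88, 34, 56, 95, 94]
Place pivot at 3: [88, 34, 56, 94, 95]

Partitioned: [88, 34, 56, 94, 95]


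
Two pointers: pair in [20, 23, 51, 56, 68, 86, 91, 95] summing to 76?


lo=0(20)+hi=7(95)=115
lo=0(20)+hi=6(91)=111
lo=0(20)+hi=5(86)=106
lo=0(20)+hi=4(68)=88
lo=0(20)+hi=3(56)=76

Yes: 20+56=76


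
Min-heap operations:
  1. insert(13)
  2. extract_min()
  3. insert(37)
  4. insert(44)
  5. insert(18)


insert(13) -> [13]
extract_min()->13, []
insert(37) -> [37]
insert(44) -> [37, 44]
insert(18) -> [18, 44, 37]

Final heap: [18, 44, 37]


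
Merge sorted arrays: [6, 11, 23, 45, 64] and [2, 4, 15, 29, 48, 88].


Take 2 from B
Take 4 from B
Take 6 from A
Take 11 from A
Take 15 from B
Take 23 from A
Take 29 from B
Take 45 from A
Take 48 from B
Take 64 from A

Merged: [2, 4, 6, 11, 15, 23, 29, 45, 48, 64, 88]


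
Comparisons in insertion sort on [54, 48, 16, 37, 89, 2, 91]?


Algorithm: insertion sort
Input: [54, 48, 16, 37, 89, 2, 91]
Sorted: [2, 16, 37, 48, 54, 89, 91]

13


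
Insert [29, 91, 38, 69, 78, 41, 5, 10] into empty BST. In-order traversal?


Insert 29: root
Insert 91: R from 29
Insert 38: R from 29 -> L from 91
Insert 69: R from 29 -> L from 91 -> R from 38
Insert 78: R from 29 -> L from 91 -> R from 38 -> R from 69
Insert 41: R from 29 -> L from 91 -> R from 38 -> L from 69
Insert 5: L from 29
Insert 10: L from 29 -> R from 5

In-order: [5, 10, 29, 38, 41, 69, 78, 91]


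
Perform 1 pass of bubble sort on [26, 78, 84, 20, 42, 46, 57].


Initial: [26, 78, 84, 20, 42, 46, 57]
Pass 1: [26, 78, 20, 42, 46, 57, 84] (4 swaps)

After 1 pass: [26, 78, 20, 42, 46, 57, 84]


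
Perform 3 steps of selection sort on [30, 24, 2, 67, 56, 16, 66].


Initial: [30, 24, 2, 67, 56, 16, 66]
Step 1: min=2 at 2
  Swap: [2, 24, 30, 67, 56, 16, 66]
Step 2: min=16 at 5
  Swap: [2, 16, 30, 67, 56, 24, 66]
Step 3: min=24 at 5
  Swap: [2, 16, 24, 67, 56, 30, 66]

After 3 steps: [2, 16, 24, 67, 56, 30, 66]


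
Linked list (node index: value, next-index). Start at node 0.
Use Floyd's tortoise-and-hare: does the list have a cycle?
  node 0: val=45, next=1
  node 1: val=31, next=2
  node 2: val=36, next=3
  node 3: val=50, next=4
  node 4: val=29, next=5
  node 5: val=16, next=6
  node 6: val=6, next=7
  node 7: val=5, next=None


Floyd's tortoise (slow, +1) and hare (fast, +2):
  init: slow=0, fast=0
  step 1: slow=1, fast=2
  step 2: slow=2, fast=4
  step 3: slow=3, fast=6
  step 4: fast 6->7->None, no cycle

Cycle: no


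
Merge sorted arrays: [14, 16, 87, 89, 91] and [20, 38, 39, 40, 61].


Take 14 from A
Take 16 from A
Take 20 from B
Take 38 from B
Take 39 from B
Take 40 from B
Take 61 from B

Merged: [14, 16, 20, 38, 39, 40, 61, 87, 89, 91]


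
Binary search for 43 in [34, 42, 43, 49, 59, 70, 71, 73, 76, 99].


Step 1: lo=0, hi=9, mid=4, val=59
Step 2: lo=0, hi=3, mid=1, val=42
Step 3: lo=2, hi=3, mid=2, val=43

Found at index 2


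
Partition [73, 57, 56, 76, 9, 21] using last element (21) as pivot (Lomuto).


Pivot: 21
  9 <= 21: swap -> [9, 57, 56, 76, 73, 21]
Place pivot at 1: [9, 21, 56, 76, 73, 57]

Partitioned: [9, 21, 56, 76, 73, 57]


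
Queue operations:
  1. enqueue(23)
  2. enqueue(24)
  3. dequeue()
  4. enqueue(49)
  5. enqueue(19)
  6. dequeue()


enqueue(23) -> [23]
enqueue(24) -> [23, 24]
dequeue()->23, [24]
enqueue(49) -> [24, 49]
enqueue(19) -> [24, 49, 19]
dequeue()->24, [49, 19]

Final queue: [49, 19]


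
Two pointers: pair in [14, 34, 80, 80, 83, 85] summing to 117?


lo=0(14)+hi=5(85)=99
lo=1(34)+hi=5(85)=119
lo=1(34)+hi=4(83)=117

Yes: 34+83=117


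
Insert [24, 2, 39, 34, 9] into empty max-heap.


Insert 24: [24]
Insert 2: [24, 2]
Insert 39: [39, 2, 24]
Insert 34: [39, 34, 24, 2]
Insert 9: [39, 34, 24, 2, 9]

Final heap: [39, 34, 24, 2, 9]


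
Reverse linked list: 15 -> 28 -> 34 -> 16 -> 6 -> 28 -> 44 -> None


Step 1: curr=15, set curr.next=prev(None) | reversed so far: 15
Step 2: curr=28, set curr.next=prev(15) | reversed so far: 28 -> 15
Step 3: curr=34, set curr.next=prev(28) | reversed so far: 34 -> 28 -> 15
Step 4: curr=16, set curr.next=prev(34) | reversed so far: 16 -> 34 -> 28 -> 15
Step 5: curr=6, set curr.next=prev(16) | reversed so far: 6 -> 16 -> 34 -> 28 -> 15
Step 6: curr=28, set curr.next=prev(6) | reversed so far: 28 -> 6 -> 16 -> 34 -> 28 -> 15
Step 7: curr=44, set curr.next=prev(28) | reversed so far: 44 -> 28 -> 6 -> 16 -> 34 -> 28 -> 15

44 -> 28 -> 6 -> 16 -> 34 -> 28 -> 15 -> None


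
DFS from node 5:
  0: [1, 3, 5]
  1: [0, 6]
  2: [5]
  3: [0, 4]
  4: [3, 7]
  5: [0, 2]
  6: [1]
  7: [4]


Visit 5, push [2, 0]
Visit 0, push [3, 1]
Visit 1, push [6]
Visit 6, push []
Visit 3, push [4]
Visit 4, push [7]
Visit 7, push []
Visit 2, push []

DFS order: [5, 0, 1, 6, 3, 4, 7, 2]


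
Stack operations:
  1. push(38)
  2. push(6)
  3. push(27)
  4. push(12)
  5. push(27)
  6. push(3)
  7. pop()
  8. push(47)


push(38) -> [38]
push(6) -> [38, 6]
push(27) -> [38, 6, 27]
push(12) -> [38, 6, 27, 12]
push(27) -> [38, 6, 27, 12, 27]
push(3) -> [38, 6, 27, 12, 27, 3]
pop()->3, [38, 6, 27, 12, 27]
push(47) -> [38, 6, 27, 12, 27, 47]

Final stack: [38, 6, 27, 12, 27, 47]


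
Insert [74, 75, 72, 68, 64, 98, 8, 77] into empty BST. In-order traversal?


Insert 74: root
Insert 75: R from 74
Insert 72: L from 74
Insert 68: L from 74 -> L from 72
Insert 64: L from 74 -> L from 72 -> L from 68
Insert 98: R from 74 -> R from 75
Insert 8: L from 74 -> L from 72 -> L from 68 -> L from 64
Insert 77: R from 74 -> R from 75 -> L from 98

In-order: [8, 64, 68, 72, 74, 75, 77, 98]


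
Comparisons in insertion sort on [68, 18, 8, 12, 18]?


Algorithm: insertion sort
Input: [68, 18, 8, 12, 18]
Sorted: [8, 12, 18, 18, 68]

8


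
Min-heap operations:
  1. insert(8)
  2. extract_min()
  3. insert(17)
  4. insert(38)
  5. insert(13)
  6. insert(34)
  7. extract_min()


insert(8) -> [8]
extract_min()->8, []
insert(17) -> [17]
insert(38) -> [17, 38]
insert(13) -> [13, 38, 17]
insert(34) -> [13, 34, 17, 38]
extract_min()->13, [17, 34, 38]

Final heap: [17, 34, 38]


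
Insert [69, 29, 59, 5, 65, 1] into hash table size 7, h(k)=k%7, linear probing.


Insert 69: h=6 -> slot 6
Insert 29: h=1 -> slot 1
Insert 59: h=3 -> slot 3
Insert 5: h=5 -> slot 5
Insert 65: h=2 -> slot 2
Insert 1: h=1, 3 probes -> slot 4

Table: [None, 29, 65, 59, 1, 5, 69]


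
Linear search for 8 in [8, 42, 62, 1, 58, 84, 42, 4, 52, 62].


i=0: 8==8 found!

Found at 0, 1 comps


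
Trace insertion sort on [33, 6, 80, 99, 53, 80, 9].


Initial: [33, 6, 80, 99, 53, 80, 9]
Insert 6: [6, 33, 80, 99, 53, 80, 9]
Insert 80: [6, 33, 80, 99, 53, 80, 9]
Insert 99: [6, 33, 80, 99, 53, 80, 9]
Insert 53: [6, 33, 53, 80, 99, 80, 9]
Insert 80: [6, 33, 53, 80, 80, 99, 9]
Insert 9: [6, 9, 33, 53, 80, 80, 99]

Sorted: [6, 9, 33, 53, 80, 80, 99]


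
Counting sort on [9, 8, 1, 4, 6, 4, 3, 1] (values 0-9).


Input: [9, 8, 1, 4, 6, 4, 3, 1]
Counts: [0, 2, 0, 1, 2, 0, 1, 0, 1, 1]

Sorted: [1, 1, 3, 4, 4, 6, 8, 9]


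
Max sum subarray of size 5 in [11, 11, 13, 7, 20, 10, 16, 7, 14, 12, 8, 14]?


[0:5]: 62
[1:6]: 61
[2:7]: 66
[3:8]: 60
[4:9]: 67
[5:10]: 59
[6:11]: 57
[7:12]: 55

Max: 67 at [4:9]


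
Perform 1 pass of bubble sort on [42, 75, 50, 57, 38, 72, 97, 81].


Initial: [42, 75, 50, 57, 38, 72, 97, 81]
Pass 1: [42, 50, 57, 38, 72, 75, 81, 97] (5 swaps)

After 1 pass: [42, 50, 57, 38, 72, 75, 81, 97]


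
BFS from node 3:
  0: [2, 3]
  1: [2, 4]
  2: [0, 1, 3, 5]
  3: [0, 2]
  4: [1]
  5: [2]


Visit 3, enqueue [0, 2]
Visit 0, enqueue []
Visit 2, enqueue [1, 5]
Visit 1, enqueue [4]
Visit 5, enqueue []
Visit 4, enqueue []

BFS order: [3, 0, 2, 1, 5, 4]


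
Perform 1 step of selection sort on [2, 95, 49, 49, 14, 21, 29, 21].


Initial: [2, 95, 49, 49, 14, 21, 29, 21]
Step 1: min=2 at 0
  Swap: [2, 95, 49, 49, 14, 21, 29, 21]

After 1 step: [2, 95, 49, 49, 14, 21, 29, 21]


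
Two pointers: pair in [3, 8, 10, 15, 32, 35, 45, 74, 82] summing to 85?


lo=0(3)+hi=8(82)=85

Yes: 3+82=85


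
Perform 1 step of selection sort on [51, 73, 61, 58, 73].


Initial: [51, 73, 61, 58, 73]
Step 1: min=51 at 0
  Swap: [51, 73, 61, 58, 73]

After 1 step: [51, 73, 61, 58, 73]


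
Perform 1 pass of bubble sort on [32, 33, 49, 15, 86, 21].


Initial: [32, 33, 49, 15, 86, 21]
Pass 1: [32, 33, 15, 49, 21, 86] (2 swaps)

After 1 pass: [32, 33, 15, 49, 21, 86]


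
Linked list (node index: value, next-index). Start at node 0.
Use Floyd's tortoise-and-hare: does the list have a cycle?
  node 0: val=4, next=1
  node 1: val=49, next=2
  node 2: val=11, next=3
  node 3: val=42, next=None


Floyd's tortoise (slow, +1) and hare (fast, +2):
  init: slow=0, fast=0
  step 1: slow=1, fast=2
  step 2: fast 2->3->None, no cycle

Cycle: no


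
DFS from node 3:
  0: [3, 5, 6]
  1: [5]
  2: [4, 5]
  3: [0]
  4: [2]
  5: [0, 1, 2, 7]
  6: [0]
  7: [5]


Visit 3, push [0]
Visit 0, push [6, 5]
Visit 5, push [7, 2, 1]
Visit 1, push []
Visit 2, push [4]
Visit 4, push []
Visit 7, push []
Visit 6, push []

DFS order: [3, 0, 5, 1, 2, 4, 7, 6]


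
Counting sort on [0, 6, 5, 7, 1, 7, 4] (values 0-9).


Input: [0, 6, 5, 7, 1, 7, 4]
Counts: [1, 1, 0, 0, 1, 1, 1, 2, 0, 0]

Sorted: [0, 1, 4, 5, 6, 7, 7]


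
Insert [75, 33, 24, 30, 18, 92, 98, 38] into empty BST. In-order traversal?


Insert 75: root
Insert 33: L from 75
Insert 24: L from 75 -> L from 33
Insert 30: L from 75 -> L from 33 -> R from 24
Insert 18: L from 75 -> L from 33 -> L from 24
Insert 92: R from 75
Insert 98: R from 75 -> R from 92
Insert 38: L from 75 -> R from 33

In-order: [18, 24, 30, 33, 38, 75, 92, 98]


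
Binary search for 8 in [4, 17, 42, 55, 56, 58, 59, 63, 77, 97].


Step 1: lo=0, hi=9, mid=4, val=56
Step 2: lo=0, hi=3, mid=1, val=17
Step 3: lo=0, hi=0, mid=0, val=4

Not found


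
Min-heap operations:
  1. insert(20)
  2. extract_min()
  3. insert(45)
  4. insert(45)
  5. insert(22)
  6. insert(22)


insert(20) -> [20]
extract_min()->20, []
insert(45) -> [45]
insert(45) -> [45, 45]
insert(22) -> [22, 45, 45]
insert(22) -> [22, 22, 45, 45]

Final heap: [22, 22, 45, 45]


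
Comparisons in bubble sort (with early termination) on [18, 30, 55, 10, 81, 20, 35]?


Algorithm: bubble sort (with early termination)
Input: [18, 30, 55, 10, 81, 20, 35]
Sorted: [10, 18, 20, 30, 35, 55, 81]

18


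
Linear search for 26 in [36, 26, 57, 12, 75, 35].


i=0: 36!=26
i=1: 26==26 found!

Found at 1, 2 comps


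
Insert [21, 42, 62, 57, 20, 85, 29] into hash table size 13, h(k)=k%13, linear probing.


Insert 21: h=8 -> slot 8
Insert 42: h=3 -> slot 3
Insert 62: h=10 -> slot 10
Insert 57: h=5 -> slot 5
Insert 20: h=7 -> slot 7
Insert 85: h=7, 2 probes -> slot 9
Insert 29: h=3, 1 probes -> slot 4

Table: [None, None, None, 42, 29, 57, None, 20, 21, 85, 62, None, None]


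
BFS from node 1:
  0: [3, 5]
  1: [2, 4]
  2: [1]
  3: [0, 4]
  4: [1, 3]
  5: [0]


Visit 1, enqueue [2, 4]
Visit 2, enqueue []
Visit 4, enqueue [3]
Visit 3, enqueue [0]
Visit 0, enqueue [5]
Visit 5, enqueue []

BFS order: [1, 2, 4, 3, 0, 5]


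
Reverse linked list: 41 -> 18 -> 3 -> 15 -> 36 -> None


Step 1: curr=41, set curr.next=prev(None) | reversed so far: 41
Step 2: curr=18, set curr.next=prev(41) | reversed so far: 18 -> 41
Step 3: curr=3, set curr.next=prev(18) | reversed so far: 3 -> 18 -> 41
Step 4: curr=15, set curr.next=prev(3) | reversed so far: 15 -> 3 -> 18 -> 41
Step 5: curr=36, set curr.next=prev(15) | reversed so far: 36 -> 15 -> 3 -> 18 -> 41

36 -> 15 -> 3 -> 18 -> 41 -> None


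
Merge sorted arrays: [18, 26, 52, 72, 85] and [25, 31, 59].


Take 18 from A
Take 25 from B
Take 26 from A
Take 31 from B
Take 52 from A
Take 59 from B

Merged: [18, 25, 26, 31, 52, 59, 72, 85]


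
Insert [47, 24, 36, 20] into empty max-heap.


Insert 47: [47]
Insert 24: [47, 24]
Insert 36: [47, 24, 36]
Insert 20: [47, 24, 36, 20]

Final heap: [47, 24, 36, 20]


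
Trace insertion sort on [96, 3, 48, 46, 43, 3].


Initial: [96, 3, 48, 46, 43, 3]
Insert 3: [3, 96, 48, 46, 43, 3]
Insert 48: [3, 48, 96, 46, 43, 3]
Insert 46: [3, 46, 48, 96, 43, 3]
Insert 43: [3, 43, 46, 48, 96, 3]
Insert 3: [3, 3, 43, 46, 48, 96]

Sorted: [3, 3, 43, 46, 48, 96]


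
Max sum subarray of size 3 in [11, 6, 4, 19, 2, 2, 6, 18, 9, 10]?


[0:3]: 21
[1:4]: 29
[2:5]: 25
[3:6]: 23
[4:7]: 10
[5:8]: 26
[6:9]: 33
[7:10]: 37

Max: 37 at [7:10]


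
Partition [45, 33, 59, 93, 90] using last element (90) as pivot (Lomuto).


Pivot: 90
  45 <= 90: advance i (no swap)
  33 <= 90: advance i (no swap)
  59 <= 90: advance i (no swap)
Place pivot at 3: [45, 33, 59, 90, 93]

Partitioned: [45, 33, 59, 90, 93]


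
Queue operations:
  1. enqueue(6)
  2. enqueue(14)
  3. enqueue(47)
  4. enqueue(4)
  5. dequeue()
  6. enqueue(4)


enqueue(6) -> [6]
enqueue(14) -> [6, 14]
enqueue(47) -> [6, 14, 47]
enqueue(4) -> [6, 14, 47, 4]
dequeue()->6, [14, 47, 4]
enqueue(4) -> [14, 47, 4, 4]

Final queue: [14, 47, 4, 4]


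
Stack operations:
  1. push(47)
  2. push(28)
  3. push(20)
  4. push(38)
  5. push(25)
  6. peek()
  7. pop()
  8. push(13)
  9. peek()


push(47) -> [47]
push(28) -> [47, 28]
push(20) -> [47, 28, 20]
push(38) -> [47, 28, 20, 38]
push(25) -> [47, 28, 20, 38, 25]
peek()->25
pop()->25, [47, 28, 20, 38]
push(13) -> [47, 28, 20, 38, 13]
peek()->13

Final stack: [47, 28, 20, 38, 13]


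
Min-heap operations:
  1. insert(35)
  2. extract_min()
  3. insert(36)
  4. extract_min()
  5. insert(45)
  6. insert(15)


insert(35) -> [35]
extract_min()->35, []
insert(36) -> [36]
extract_min()->36, []
insert(45) -> [45]
insert(15) -> [15, 45]

Final heap: [15, 45]


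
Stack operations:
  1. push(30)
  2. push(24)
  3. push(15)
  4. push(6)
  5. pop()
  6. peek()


push(30) -> [30]
push(24) -> [30, 24]
push(15) -> [30, 24, 15]
push(6) -> [30, 24, 15, 6]
pop()->6, [30, 24, 15]
peek()->15

Final stack: [30, 24, 15]


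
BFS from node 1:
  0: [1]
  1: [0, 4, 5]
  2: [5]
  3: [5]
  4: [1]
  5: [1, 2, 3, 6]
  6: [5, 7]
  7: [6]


Visit 1, enqueue [0, 4, 5]
Visit 0, enqueue []
Visit 4, enqueue []
Visit 5, enqueue [2, 3, 6]
Visit 2, enqueue []
Visit 3, enqueue []
Visit 6, enqueue [7]
Visit 7, enqueue []

BFS order: [1, 0, 4, 5, 2, 3, 6, 7]


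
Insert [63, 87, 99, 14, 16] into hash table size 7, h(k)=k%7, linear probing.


Insert 63: h=0 -> slot 0
Insert 87: h=3 -> slot 3
Insert 99: h=1 -> slot 1
Insert 14: h=0, 2 probes -> slot 2
Insert 16: h=2, 2 probes -> slot 4

Table: [63, 99, 14, 87, 16, None, None]


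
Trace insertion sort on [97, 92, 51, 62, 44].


Initial: [97, 92, 51, 62, 44]
Insert 92: [92, 97, 51, 62, 44]
Insert 51: [51, 92, 97, 62, 44]
Insert 62: [51, 62, 92, 97, 44]
Insert 44: [44, 51, 62, 92, 97]

Sorted: [44, 51, 62, 92, 97]


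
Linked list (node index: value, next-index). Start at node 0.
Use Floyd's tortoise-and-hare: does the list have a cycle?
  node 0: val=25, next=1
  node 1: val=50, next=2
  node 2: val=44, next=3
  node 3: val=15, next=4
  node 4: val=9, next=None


Floyd's tortoise (slow, +1) and hare (fast, +2):
  init: slow=0, fast=0
  step 1: slow=1, fast=2
  step 2: slow=2, fast=4
  step 3: fast -> None, no cycle

Cycle: no


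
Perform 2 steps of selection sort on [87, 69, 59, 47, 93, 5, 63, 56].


Initial: [87, 69, 59, 47, 93, 5, 63, 56]
Step 1: min=5 at 5
  Swap: [5, 69, 59, 47, 93, 87, 63, 56]
Step 2: min=47 at 3
  Swap: [5, 47, 59, 69, 93, 87, 63, 56]

After 2 steps: [5, 47, 59, 69, 93, 87, 63, 56]


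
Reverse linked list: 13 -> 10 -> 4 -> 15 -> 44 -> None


Step 1: curr=13, set curr.next=prev(None) | reversed so far: 13
Step 2: curr=10, set curr.next=prev(13) | reversed so far: 10 -> 13
Step 3: curr=4, set curr.next=prev(10) | reversed so far: 4 -> 10 -> 13
Step 4: curr=15, set curr.next=prev(4) | reversed so far: 15 -> 4 -> 10 -> 13
Step 5: curr=44, set curr.next=prev(15) | reversed so far: 44 -> 15 -> 4 -> 10 -> 13

44 -> 15 -> 4 -> 10 -> 13 -> None


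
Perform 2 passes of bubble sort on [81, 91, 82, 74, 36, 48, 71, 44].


Initial: [81, 91, 82, 74, 36, 48, 71, 44]
Pass 1: [81, 82, 74, 36, 48, 71, 44, 91] (6 swaps)
Pass 2: [81, 74, 36, 48, 71, 44, 82, 91] (5 swaps)

After 2 passes: [81, 74, 36, 48, 71, 44, 82, 91]


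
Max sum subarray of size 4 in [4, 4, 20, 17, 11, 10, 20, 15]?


[0:4]: 45
[1:5]: 52
[2:6]: 58
[3:7]: 58
[4:8]: 56

Max: 58 at [2:6]


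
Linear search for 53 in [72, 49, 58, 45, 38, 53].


i=0: 72!=53
i=1: 49!=53
i=2: 58!=53
i=3: 45!=53
i=4: 38!=53
i=5: 53==53 found!

Found at 5, 6 comps


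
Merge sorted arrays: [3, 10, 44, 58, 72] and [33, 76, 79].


Take 3 from A
Take 10 from A
Take 33 from B
Take 44 from A
Take 58 from A
Take 72 from A

Merged: [3, 10, 33, 44, 58, 72, 76, 79]


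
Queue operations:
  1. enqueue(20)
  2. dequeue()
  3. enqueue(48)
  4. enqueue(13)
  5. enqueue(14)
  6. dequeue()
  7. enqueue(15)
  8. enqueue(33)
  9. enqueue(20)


enqueue(20) -> [20]
dequeue()->20, []
enqueue(48) -> [48]
enqueue(13) -> [48, 13]
enqueue(14) -> [48, 13, 14]
dequeue()->48, [13, 14]
enqueue(15) -> [13, 14, 15]
enqueue(33) -> [13, 14, 15, 33]
enqueue(20) -> [13, 14, 15, 33, 20]

Final queue: [13, 14, 15, 33, 20]


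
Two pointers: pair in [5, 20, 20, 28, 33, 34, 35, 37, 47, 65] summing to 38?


lo=0(5)+hi=9(65)=70
lo=0(5)+hi=8(47)=52
lo=0(5)+hi=7(37)=42
lo=0(5)+hi=6(35)=40
lo=0(5)+hi=5(34)=39
lo=0(5)+hi=4(33)=38

Yes: 5+33=38


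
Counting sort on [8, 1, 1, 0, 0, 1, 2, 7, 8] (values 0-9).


Input: [8, 1, 1, 0, 0, 1, 2, 7, 8]
Counts: [2, 3, 1, 0, 0, 0, 0, 1, 2, 0]

Sorted: [0, 0, 1, 1, 1, 2, 7, 8, 8]


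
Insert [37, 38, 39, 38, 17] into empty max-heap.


Insert 37: [37]
Insert 38: [38, 37]
Insert 39: [39, 37, 38]
Insert 38: [39, 38, 38, 37]
Insert 17: [39, 38, 38, 37, 17]

Final heap: [39, 38, 38, 37, 17]


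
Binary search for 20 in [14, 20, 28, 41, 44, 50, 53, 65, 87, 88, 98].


Step 1: lo=0, hi=10, mid=5, val=50
Step 2: lo=0, hi=4, mid=2, val=28
Step 3: lo=0, hi=1, mid=0, val=14
Step 4: lo=1, hi=1, mid=1, val=20

Found at index 1


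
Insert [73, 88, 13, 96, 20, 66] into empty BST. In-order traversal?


Insert 73: root
Insert 88: R from 73
Insert 13: L from 73
Insert 96: R from 73 -> R from 88
Insert 20: L from 73 -> R from 13
Insert 66: L from 73 -> R from 13 -> R from 20

In-order: [13, 20, 66, 73, 88, 96]


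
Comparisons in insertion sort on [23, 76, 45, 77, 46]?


Algorithm: insertion sort
Input: [23, 76, 45, 77, 46]
Sorted: [23, 45, 46, 76, 77]

7


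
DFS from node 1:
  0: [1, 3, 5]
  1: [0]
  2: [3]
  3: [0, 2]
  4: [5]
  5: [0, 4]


Visit 1, push [0]
Visit 0, push [5, 3]
Visit 3, push [2]
Visit 2, push []
Visit 5, push [4]
Visit 4, push []

DFS order: [1, 0, 3, 2, 5, 4]


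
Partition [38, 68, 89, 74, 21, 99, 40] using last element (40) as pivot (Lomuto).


Pivot: 40
  38 <= 40: advance i (no swap)
  21 <= 40: swap -> [38, 21, 89, 74, 68, 99, 40]
Place pivot at 2: [38, 21, 40, 74, 68, 99, 89]

Partitioned: [38, 21, 40, 74, 68, 99, 89]


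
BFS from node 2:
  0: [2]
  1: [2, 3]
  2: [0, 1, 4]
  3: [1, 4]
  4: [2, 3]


Visit 2, enqueue [0, 1, 4]
Visit 0, enqueue []
Visit 1, enqueue [3]
Visit 4, enqueue []
Visit 3, enqueue []

BFS order: [2, 0, 1, 4, 3]


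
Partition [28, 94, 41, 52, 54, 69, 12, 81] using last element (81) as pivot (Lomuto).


Pivot: 81
  28 <= 81: advance i (no swap)
  41 <= 81: swap -> [28, 41, 94, 52, 54, 69, 12, 81]
  52 <= 81: swap -> [28, 41, 52, 94, 54, 69, 12, 81]
  54 <= 81: swap -> [28, 41, 52, 54, 94, 69, 12, 81]
  69 <= 81: swap -> [28, 41, 52, 54, 69, 94, 12, 81]
  12 <= 81: swap -> [28, 41, 52, 54, 69, 12, 94, 81]
Place pivot at 6: [28, 41, 52, 54, 69, 12, 81, 94]

Partitioned: [28, 41, 52, 54, 69, 12, 81, 94]


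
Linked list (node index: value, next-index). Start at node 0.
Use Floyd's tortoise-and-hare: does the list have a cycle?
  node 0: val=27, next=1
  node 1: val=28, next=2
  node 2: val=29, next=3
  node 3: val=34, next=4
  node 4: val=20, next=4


Floyd's tortoise (slow, +1) and hare (fast, +2):
  init: slow=0, fast=0
  step 1: slow=1, fast=2
  step 2: slow=2, fast=4
  step 3: slow=3, fast=4
  step 4: slow=4, fast=4
  slow == fast at node 4: cycle detected

Cycle: yes


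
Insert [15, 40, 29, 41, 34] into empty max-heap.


Insert 15: [15]
Insert 40: [40, 15]
Insert 29: [40, 15, 29]
Insert 41: [41, 40, 29, 15]
Insert 34: [41, 40, 29, 15, 34]

Final heap: [41, 40, 29, 15, 34]


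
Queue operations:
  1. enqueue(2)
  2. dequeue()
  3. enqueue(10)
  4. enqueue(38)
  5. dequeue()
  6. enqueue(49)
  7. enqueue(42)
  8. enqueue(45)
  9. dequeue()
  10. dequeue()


enqueue(2) -> [2]
dequeue()->2, []
enqueue(10) -> [10]
enqueue(38) -> [10, 38]
dequeue()->10, [38]
enqueue(49) -> [38, 49]
enqueue(42) -> [38, 49, 42]
enqueue(45) -> [38, 49, 42, 45]
dequeue()->38, [49, 42, 45]
dequeue()->49, [42, 45]

Final queue: [42, 45]


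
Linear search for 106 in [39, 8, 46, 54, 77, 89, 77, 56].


i=0: 39!=106
i=1: 8!=106
i=2: 46!=106
i=3: 54!=106
i=4: 77!=106
i=5: 89!=106
i=6: 77!=106
i=7: 56!=106

Not found, 8 comps


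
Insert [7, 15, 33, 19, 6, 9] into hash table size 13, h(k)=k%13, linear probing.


Insert 7: h=7 -> slot 7
Insert 15: h=2 -> slot 2
Insert 33: h=7, 1 probes -> slot 8
Insert 19: h=6 -> slot 6
Insert 6: h=6, 3 probes -> slot 9
Insert 9: h=9, 1 probes -> slot 10

Table: [None, None, 15, None, None, None, 19, 7, 33, 6, 9, None, None]


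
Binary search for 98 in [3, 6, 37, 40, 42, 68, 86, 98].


Step 1: lo=0, hi=7, mid=3, val=40
Step 2: lo=4, hi=7, mid=5, val=68
Step 3: lo=6, hi=7, mid=6, val=86
Step 4: lo=7, hi=7, mid=7, val=98

Found at index 7


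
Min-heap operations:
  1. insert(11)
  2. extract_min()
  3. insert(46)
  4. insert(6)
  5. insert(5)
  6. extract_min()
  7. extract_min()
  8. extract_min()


insert(11) -> [11]
extract_min()->11, []
insert(46) -> [46]
insert(6) -> [6, 46]
insert(5) -> [5, 46, 6]
extract_min()->5, [6, 46]
extract_min()->6, [46]
extract_min()->46, []

Final heap: []


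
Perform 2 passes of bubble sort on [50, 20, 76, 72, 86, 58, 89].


Initial: [50, 20, 76, 72, 86, 58, 89]
Pass 1: [20, 50, 72, 76, 58, 86, 89] (3 swaps)
Pass 2: [20, 50, 72, 58, 76, 86, 89] (1 swaps)

After 2 passes: [20, 50, 72, 58, 76, 86, 89]


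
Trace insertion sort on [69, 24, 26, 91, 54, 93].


Initial: [69, 24, 26, 91, 54, 93]
Insert 24: [24, 69, 26, 91, 54, 93]
Insert 26: [24, 26, 69, 91, 54, 93]
Insert 91: [24, 26, 69, 91, 54, 93]
Insert 54: [24, 26, 54, 69, 91, 93]
Insert 93: [24, 26, 54, 69, 91, 93]

Sorted: [24, 26, 54, 69, 91, 93]


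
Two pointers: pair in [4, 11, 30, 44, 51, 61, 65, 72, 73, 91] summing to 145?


lo=0(4)+hi=9(91)=95
lo=1(11)+hi=9(91)=102
lo=2(30)+hi=9(91)=121
lo=3(44)+hi=9(91)=135
lo=4(51)+hi=9(91)=142
lo=5(61)+hi=9(91)=152
lo=5(61)+hi=8(73)=134
lo=6(65)+hi=8(73)=138
lo=7(72)+hi=8(73)=145

Yes: 72+73=145


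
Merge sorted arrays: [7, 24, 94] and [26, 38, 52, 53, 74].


Take 7 from A
Take 24 from A
Take 26 from B
Take 38 from B
Take 52 from B
Take 53 from B
Take 74 from B

Merged: [7, 24, 26, 38, 52, 53, 74, 94]


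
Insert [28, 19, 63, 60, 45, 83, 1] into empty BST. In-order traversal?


Insert 28: root
Insert 19: L from 28
Insert 63: R from 28
Insert 60: R from 28 -> L from 63
Insert 45: R from 28 -> L from 63 -> L from 60
Insert 83: R from 28 -> R from 63
Insert 1: L from 28 -> L from 19

In-order: [1, 19, 28, 45, 60, 63, 83]


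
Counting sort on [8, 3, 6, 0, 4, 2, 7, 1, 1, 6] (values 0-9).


Input: [8, 3, 6, 0, 4, 2, 7, 1, 1, 6]
Counts: [1, 2, 1, 1, 1, 0, 2, 1, 1, 0]

Sorted: [0, 1, 1, 2, 3, 4, 6, 6, 7, 8]


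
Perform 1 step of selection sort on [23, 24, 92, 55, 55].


Initial: [23, 24, 92, 55, 55]
Step 1: min=23 at 0
  Swap: [23, 24, 92, 55, 55]

After 1 step: [23, 24, 92, 55, 55]


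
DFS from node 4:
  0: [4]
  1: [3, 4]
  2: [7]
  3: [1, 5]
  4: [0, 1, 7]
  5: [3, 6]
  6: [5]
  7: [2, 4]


Visit 4, push [7, 1, 0]
Visit 0, push []
Visit 1, push [3]
Visit 3, push [5]
Visit 5, push [6]
Visit 6, push []
Visit 7, push [2]
Visit 2, push []

DFS order: [4, 0, 1, 3, 5, 6, 7, 2]


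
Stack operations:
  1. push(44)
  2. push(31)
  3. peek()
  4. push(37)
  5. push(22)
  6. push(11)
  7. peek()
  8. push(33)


push(44) -> [44]
push(31) -> [44, 31]
peek()->31
push(37) -> [44, 31, 37]
push(22) -> [44, 31, 37, 22]
push(11) -> [44, 31, 37, 22, 11]
peek()->11
push(33) -> [44, 31, 37, 22, 11, 33]

Final stack: [44, 31, 37, 22, 11, 33]


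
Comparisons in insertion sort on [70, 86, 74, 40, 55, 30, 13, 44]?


Algorithm: insertion sort
Input: [70, 86, 74, 40, 55, 30, 13, 44]
Sorted: [13, 30, 40, 44, 55, 70, 74, 86]

26


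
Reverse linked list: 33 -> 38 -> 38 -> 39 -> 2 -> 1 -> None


Step 1: curr=33, set curr.next=prev(None) | reversed so far: 33
Step 2: curr=38, set curr.next=prev(33) | reversed so far: 38 -> 33
Step 3: curr=38, set curr.next=prev(38) | reversed so far: 38 -> 38 -> 33
Step 4: curr=39, set curr.next=prev(38) | reversed so far: 39 -> 38 -> 38 -> 33
Step 5: curr=2, set curr.next=prev(39) | reversed so far: 2 -> 39 -> 38 -> 38 -> 33
Step 6: curr=1, set curr.next=prev(2) | reversed so far: 1 -> 2 -> 39 -> 38 -> 38 -> 33

1 -> 2 -> 39 -> 38 -> 38 -> 33 -> None


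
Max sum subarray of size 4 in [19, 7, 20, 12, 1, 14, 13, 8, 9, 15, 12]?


[0:4]: 58
[1:5]: 40
[2:6]: 47
[3:7]: 40
[4:8]: 36
[5:9]: 44
[6:10]: 45
[7:11]: 44

Max: 58 at [0:4]


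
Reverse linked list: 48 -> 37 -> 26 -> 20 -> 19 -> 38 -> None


Step 1: curr=48, set curr.next=prev(None) | reversed so far: 48
Step 2: curr=37, set curr.next=prev(48) | reversed so far: 37 -> 48
Step 3: curr=26, set curr.next=prev(37) | reversed so far: 26 -> 37 -> 48
Step 4: curr=20, set curr.next=prev(26) | reversed so far: 20 -> 26 -> 37 -> 48
Step 5: curr=19, set curr.next=prev(20) | reversed so far: 19 -> 20 -> 26 -> 37 -> 48
Step 6: curr=38, set curr.next=prev(19) | reversed so far: 38 -> 19 -> 20 -> 26 -> 37 -> 48

38 -> 19 -> 20 -> 26 -> 37 -> 48 -> None


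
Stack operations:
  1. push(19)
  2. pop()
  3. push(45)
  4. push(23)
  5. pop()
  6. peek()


push(19) -> [19]
pop()->19, []
push(45) -> [45]
push(23) -> [45, 23]
pop()->23, [45]
peek()->45

Final stack: [45]


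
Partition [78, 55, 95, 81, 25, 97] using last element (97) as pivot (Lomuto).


Pivot: 97
  78 <= 97: advance i (no swap)
  55 <= 97: advance i (no swap)
  95 <= 97: advance i (no swap)
  81 <= 97: advance i (no swap)
  25 <= 97: advance i (no swap)
Place pivot at 5: [78, 55, 95, 81, 25, 97]

Partitioned: [78, 55, 95, 81, 25, 97]


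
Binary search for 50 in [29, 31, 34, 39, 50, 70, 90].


Step 1: lo=0, hi=6, mid=3, val=39
Step 2: lo=4, hi=6, mid=5, val=70
Step 3: lo=4, hi=4, mid=4, val=50

Found at index 4


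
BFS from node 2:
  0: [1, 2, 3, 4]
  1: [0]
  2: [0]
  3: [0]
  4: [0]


Visit 2, enqueue [0]
Visit 0, enqueue [1, 3, 4]
Visit 1, enqueue []
Visit 3, enqueue []
Visit 4, enqueue []

BFS order: [2, 0, 1, 3, 4]


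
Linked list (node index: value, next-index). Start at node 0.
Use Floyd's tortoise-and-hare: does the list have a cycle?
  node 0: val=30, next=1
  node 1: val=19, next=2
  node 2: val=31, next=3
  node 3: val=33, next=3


Floyd's tortoise (slow, +1) and hare (fast, +2):
  init: slow=0, fast=0
  step 1: slow=1, fast=2
  step 2: slow=2, fast=3
  step 3: slow=3, fast=3
  slow == fast at node 3: cycle detected

Cycle: yes


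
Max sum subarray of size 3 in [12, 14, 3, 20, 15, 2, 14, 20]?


[0:3]: 29
[1:4]: 37
[2:5]: 38
[3:6]: 37
[4:7]: 31
[5:8]: 36

Max: 38 at [2:5]


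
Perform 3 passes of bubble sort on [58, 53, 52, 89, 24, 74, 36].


Initial: [58, 53, 52, 89, 24, 74, 36]
Pass 1: [53, 52, 58, 24, 74, 36, 89] (5 swaps)
Pass 2: [52, 53, 24, 58, 36, 74, 89] (3 swaps)
Pass 3: [52, 24, 53, 36, 58, 74, 89] (2 swaps)

After 3 passes: [52, 24, 53, 36, 58, 74, 89]


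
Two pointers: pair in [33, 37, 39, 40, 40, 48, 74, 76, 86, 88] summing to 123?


lo=0(33)+hi=9(88)=121
lo=1(37)+hi=9(88)=125
lo=1(37)+hi=8(86)=123

Yes: 37+86=123


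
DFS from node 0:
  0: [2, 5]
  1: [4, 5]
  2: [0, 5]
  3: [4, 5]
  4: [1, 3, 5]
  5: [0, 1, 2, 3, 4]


Visit 0, push [5, 2]
Visit 2, push [5]
Visit 5, push [4, 3, 1]
Visit 1, push [4]
Visit 4, push [3]
Visit 3, push []

DFS order: [0, 2, 5, 1, 4, 3]


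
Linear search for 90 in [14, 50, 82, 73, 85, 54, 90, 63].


i=0: 14!=90
i=1: 50!=90
i=2: 82!=90
i=3: 73!=90
i=4: 85!=90
i=5: 54!=90
i=6: 90==90 found!

Found at 6, 7 comps


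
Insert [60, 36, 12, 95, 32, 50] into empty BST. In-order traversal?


Insert 60: root
Insert 36: L from 60
Insert 12: L from 60 -> L from 36
Insert 95: R from 60
Insert 32: L from 60 -> L from 36 -> R from 12
Insert 50: L from 60 -> R from 36

In-order: [12, 32, 36, 50, 60, 95]


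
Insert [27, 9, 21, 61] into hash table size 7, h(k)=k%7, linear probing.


Insert 27: h=6 -> slot 6
Insert 9: h=2 -> slot 2
Insert 21: h=0 -> slot 0
Insert 61: h=5 -> slot 5

Table: [21, None, 9, None, None, 61, 27]


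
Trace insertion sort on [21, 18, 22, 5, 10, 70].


Initial: [21, 18, 22, 5, 10, 70]
Insert 18: [18, 21, 22, 5, 10, 70]
Insert 22: [18, 21, 22, 5, 10, 70]
Insert 5: [5, 18, 21, 22, 10, 70]
Insert 10: [5, 10, 18, 21, 22, 70]
Insert 70: [5, 10, 18, 21, 22, 70]

Sorted: [5, 10, 18, 21, 22, 70]


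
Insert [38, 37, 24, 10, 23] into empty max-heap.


Insert 38: [38]
Insert 37: [38, 37]
Insert 24: [38, 37, 24]
Insert 10: [38, 37, 24, 10]
Insert 23: [38, 37, 24, 10, 23]

Final heap: [38, 37, 24, 10, 23]


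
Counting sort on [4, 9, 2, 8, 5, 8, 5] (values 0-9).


Input: [4, 9, 2, 8, 5, 8, 5]
Counts: [0, 0, 1, 0, 1, 2, 0, 0, 2, 1]

Sorted: [2, 4, 5, 5, 8, 8, 9]


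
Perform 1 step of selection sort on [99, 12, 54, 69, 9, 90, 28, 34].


Initial: [99, 12, 54, 69, 9, 90, 28, 34]
Step 1: min=9 at 4
  Swap: [9, 12, 54, 69, 99, 90, 28, 34]

After 1 step: [9, 12, 54, 69, 99, 90, 28, 34]


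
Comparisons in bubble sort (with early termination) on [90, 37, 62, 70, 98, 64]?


Algorithm: bubble sort (with early termination)
Input: [90, 37, 62, 70, 98, 64]
Sorted: [37, 62, 64, 70, 90, 98]

14


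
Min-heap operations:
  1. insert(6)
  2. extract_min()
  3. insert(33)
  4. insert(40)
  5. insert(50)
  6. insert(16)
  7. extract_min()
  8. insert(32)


insert(6) -> [6]
extract_min()->6, []
insert(33) -> [33]
insert(40) -> [33, 40]
insert(50) -> [33, 40, 50]
insert(16) -> [16, 33, 50, 40]
extract_min()->16, [33, 40, 50]
insert(32) -> [32, 33, 50, 40]

Final heap: [32, 33, 50, 40]


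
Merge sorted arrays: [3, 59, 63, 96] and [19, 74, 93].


Take 3 from A
Take 19 from B
Take 59 from A
Take 63 from A
Take 74 from B
Take 93 from B

Merged: [3, 19, 59, 63, 74, 93, 96]


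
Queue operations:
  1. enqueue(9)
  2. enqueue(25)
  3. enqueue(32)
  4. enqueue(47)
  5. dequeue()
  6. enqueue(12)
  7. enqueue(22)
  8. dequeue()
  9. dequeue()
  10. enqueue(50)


enqueue(9) -> [9]
enqueue(25) -> [9, 25]
enqueue(32) -> [9, 25, 32]
enqueue(47) -> [9, 25, 32, 47]
dequeue()->9, [25, 32, 47]
enqueue(12) -> [25, 32, 47, 12]
enqueue(22) -> [25, 32, 47, 12, 22]
dequeue()->25, [32, 47, 12, 22]
dequeue()->32, [47, 12, 22]
enqueue(50) -> [47, 12, 22, 50]

Final queue: [47, 12, 22, 50]


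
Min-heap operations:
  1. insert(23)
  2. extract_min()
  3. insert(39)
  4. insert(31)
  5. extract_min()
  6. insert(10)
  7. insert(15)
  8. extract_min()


insert(23) -> [23]
extract_min()->23, []
insert(39) -> [39]
insert(31) -> [31, 39]
extract_min()->31, [39]
insert(10) -> [10, 39]
insert(15) -> [10, 39, 15]
extract_min()->10, [15, 39]

Final heap: [15, 39]


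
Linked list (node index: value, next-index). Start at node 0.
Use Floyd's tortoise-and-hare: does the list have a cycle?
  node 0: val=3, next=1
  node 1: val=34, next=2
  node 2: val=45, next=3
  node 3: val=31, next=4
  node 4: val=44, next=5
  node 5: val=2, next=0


Floyd's tortoise (slow, +1) and hare (fast, +2):
  init: slow=0, fast=0
  step 1: slow=1, fast=2
  step 2: slow=2, fast=4
  step 3: slow=3, fast=0
  step 4: slow=4, fast=2
  step 5: slow=5, fast=4
  step 6: slow=0, fast=0
  slow == fast at node 0: cycle detected

Cycle: yes


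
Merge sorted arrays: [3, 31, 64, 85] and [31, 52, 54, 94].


Take 3 from A
Take 31 from A
Take 31 from B
Take 52 from B
Take 54 from B
Take 64 from A
Take 85 from A

Merged: [3, 31, 31, 52, 54, 64, 85, 94]


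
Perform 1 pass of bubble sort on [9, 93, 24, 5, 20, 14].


Initial: [9, 93, 24, 5, 20, 14]
Pass 1: [9, 24, 5, 20, 14, 93] (4 swaps)

After 1 pass: [9, 24, 5, 20, 14, 93]


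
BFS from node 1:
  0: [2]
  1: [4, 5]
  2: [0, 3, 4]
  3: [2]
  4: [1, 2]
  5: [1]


Visit 1, enqueue [4, 5]
Visit 4, enqueue [2]
Visit 5, enqueue []
Visit 2, enqueue [0, 3]
Visit 0, enqueue []
Visit 3, enqueue []

BFS order: [1, 4, 5, 2, 0, 3]


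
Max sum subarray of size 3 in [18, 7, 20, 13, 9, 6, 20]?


[0:3]: 45
[1:4]: 40
[2:5]: 42
[3:6]: 28
[4:7]: 35

Max: 45 at [0:3]
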